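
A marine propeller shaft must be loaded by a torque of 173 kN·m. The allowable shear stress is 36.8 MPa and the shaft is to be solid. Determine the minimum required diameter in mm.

288 mm

For a solid shaft τ_max = 16T/(πd³), so d = (16T/(π τ_allow))^(1/3) = (16·173000/(π·3.68×10^7))^(1/3) = 0.2882 m.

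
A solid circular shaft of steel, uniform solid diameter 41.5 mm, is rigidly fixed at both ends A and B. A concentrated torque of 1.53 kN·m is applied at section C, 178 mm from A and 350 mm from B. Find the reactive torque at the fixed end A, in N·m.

1010 N·m

With uniform GJ and both ends fixed, compatibility θ_AC = θ_CB gives T_A·a = T_B·b, together with T_A + T_B = T₀.
T_A = T₀·b/(a+b) = 1530·350/528.0 = 1014 N·m; T_B = 515.8 N·m.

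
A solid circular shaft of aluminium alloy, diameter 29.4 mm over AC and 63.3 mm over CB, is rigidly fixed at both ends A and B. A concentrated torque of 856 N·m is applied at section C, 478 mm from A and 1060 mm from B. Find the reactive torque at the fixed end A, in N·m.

80.1 N·m

Compatibility: T_A·a/J_AC = T_B·b/J_CB with T_A + T_B = T₀.
J_AC = 7.33×10^-8 m⁴, J_CB = 1.58×10^-6 m⁴, so T_A = T₀·(J_AC/a)/((J_AC/a)+(J_CB/b)) = 80.07 N·m, T_B = 775.9 N·m.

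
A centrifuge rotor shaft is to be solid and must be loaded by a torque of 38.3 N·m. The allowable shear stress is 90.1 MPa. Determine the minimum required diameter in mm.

12.9 mm

For a solid shaft τ_max = 16T/(πd³), so d = (16T/(π τ_allow))^(1/3) = (16·38.30/(π·9.01×10^7))^(1/3) = 0.01294 m.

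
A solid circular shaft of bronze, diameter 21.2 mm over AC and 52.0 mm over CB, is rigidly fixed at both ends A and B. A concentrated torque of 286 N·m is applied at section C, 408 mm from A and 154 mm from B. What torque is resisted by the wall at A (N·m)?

2.95 N·m

Compatibility: T_A·a/J_AC = T_B·b/J_CB with T_A + T_B = T₀.
J_AC = 1.98×10^-8 m⁴, J_CB = 7.18×10^-7 m⁴, so T_A = T₀·(J_AC/a)/((J_AC/a)+(J_CB/b)) = 2.952 N·m, T_B = 283.0 N·m.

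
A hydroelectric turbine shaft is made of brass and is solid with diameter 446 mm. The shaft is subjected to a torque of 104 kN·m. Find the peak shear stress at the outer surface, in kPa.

J = πd⁴/32 = π(0.446)⁴/32 = 3.885×10^-3 m⁴.
τ_max = T·r/J = 104000 × 0.223 / 3.885×10^-3 = 5.970×10^6 Pa.

5970 kPa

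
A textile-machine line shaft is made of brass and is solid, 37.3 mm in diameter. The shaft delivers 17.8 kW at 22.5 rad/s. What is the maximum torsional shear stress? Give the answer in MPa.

77.6 MPa

ω = 22.5 rad/s, so T = P/ω = 17.8×10³ / 22.50 = 791.1 N·m.
J = πd⁴/32 = π(0.0373)⁴/32 = 1.900×10^-7 m⁴.
τ_max = T·r/J = 791.1 × 0.0186 / 1.900×10^-7 = 7.764×10^7 Pa.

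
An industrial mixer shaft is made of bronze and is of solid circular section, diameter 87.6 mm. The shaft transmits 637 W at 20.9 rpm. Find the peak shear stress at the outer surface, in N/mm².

ω = 2π·20.9/60 = 2.189 rad/s, so T = P/ω = 637 / 2.189 = 291.0 N·m.
J = πd⁴/32 = π(0.0876)⁴/32 = 5.781×10^-6 m⁴.
τ_max = T·r/J = 291.0 × 0.0438 / 5.781×10^-6 = 2.205×10^6 Pa.

2.21 N/mm²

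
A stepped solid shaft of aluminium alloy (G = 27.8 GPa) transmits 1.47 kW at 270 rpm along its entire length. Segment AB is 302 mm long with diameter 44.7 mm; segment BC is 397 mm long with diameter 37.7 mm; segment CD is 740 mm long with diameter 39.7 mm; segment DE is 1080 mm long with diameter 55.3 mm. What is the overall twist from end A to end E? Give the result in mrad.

13.1 mrad

ω = 2π·270/60 = 28.27 rad/s, so T = P/ω = 1.47×10³ / 28.27 = 51.99 N·m.
J_AB = π(0.0447)⁴/32 = 3.92×10^-7 m⁴; J_BC = π(0.0377)⁴/32 = 1.98×10^-7 m⁴; J_CD = π(0.0397)⁴/32 = 2.44×10^-7 m⁴; J_DE = π(0.0553)⁴/32 = 9.18×10^-7 m⁴.
θ = (T/G)·Σ L_i/J_i = (51.99/27.8×10⁹)·(0.302/3.92×10^-7 + 0.397/1.98×10^-7 + 0.740/2.44×10^-7 + 1.08/9.18×10^-7) = 0.01306 rad.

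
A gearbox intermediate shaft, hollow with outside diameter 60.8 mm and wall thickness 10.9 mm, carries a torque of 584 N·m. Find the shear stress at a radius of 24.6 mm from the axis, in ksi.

1.87 ksi

J = π(d_o⁴ − d_i⁴)/32 = π(0.0608⁴ − 0.0390⁴)/32 = 1.114×10^-6 m⁴.
Shear stress varies linearly with radius: τ = T·r/J = 584.0 × 0.0246 / 1.114×10^-6 = 1.289×10^7 Pa.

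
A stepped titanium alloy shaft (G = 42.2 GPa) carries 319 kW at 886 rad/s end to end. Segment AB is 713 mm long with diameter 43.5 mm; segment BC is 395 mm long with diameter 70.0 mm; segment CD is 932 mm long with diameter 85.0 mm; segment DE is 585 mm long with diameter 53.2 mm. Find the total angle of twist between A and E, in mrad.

ω = 886 rad/s, so T = P/ω = 319×10³ / 886.0 = 360.0 N·m.
J_AB = π(0.0435)⁴/32 = 3.52×10^-7 m⁴; J_BC = π(0.0700)⁴/32 = 2.36×10^-6 m⁴; J_CD = π(0.0850)⁴/32 = 5.12×10^-6 m⁴; J_DE = π(0.0532)⁴/32 = 7.86×10^-7 m⁴.
θ = (T/G)·Σ L_i/J_i = (360.0/42.2×10⁹)·(0.713/3.52×10^-7 + 0.395/2.36×10^-6 + 0.932/5.12×10^-6 + 0.585/7.86×10^-7) = 0.02663 rad.

26.6 mrad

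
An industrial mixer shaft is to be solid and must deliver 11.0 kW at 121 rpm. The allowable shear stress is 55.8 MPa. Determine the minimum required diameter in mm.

43.0 mm

ω = 2π·121/60 = 12.67 rad/s, so T = P/ω = 11.0×10³ / 12.67 = 868.1 N·m.
For a solid shaft τ_max = 16T/(πd³), so d = (16T/(π τ_allow))^(1/3) = (16·868.1/(π·5.58×10^7))^(1/3) = 0.04295 m.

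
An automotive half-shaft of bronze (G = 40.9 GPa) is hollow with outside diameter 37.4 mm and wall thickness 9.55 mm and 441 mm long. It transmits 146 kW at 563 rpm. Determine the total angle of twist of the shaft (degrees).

8.45°

ω = 2π·563/60 = 58.96 rad/s, so T = P/ω = 146×10³ / 58.96 = 2476 N·m.
J = π(d_o⁴ − d_i⁴)/32 = π(0.0374⁴ − 0.0183⁴)/32 = 1.811×10^-7 m⁴.
θ = T·L/(G·J) = 2476 × 0.441 / (40.9×10⁹ × 1.811×10^-7) = 0.1475 rad.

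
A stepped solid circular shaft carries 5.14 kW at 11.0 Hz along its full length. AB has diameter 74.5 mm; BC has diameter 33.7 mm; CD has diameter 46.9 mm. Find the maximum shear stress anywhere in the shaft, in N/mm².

9.90 N/mm²

ω = 2π·11.0 = 69.12 rad/s, so T = P/ω = 5.14×10³ / 69.12 = 74.37 N·m.
Under the same torque, τ_max = 16T/(πd³) is largest where d is smallest — segment BC (d = 33.7 mm).
τ_max = 16·74.37/(π·(0.0337)³) = 9.896×10^6 Pa.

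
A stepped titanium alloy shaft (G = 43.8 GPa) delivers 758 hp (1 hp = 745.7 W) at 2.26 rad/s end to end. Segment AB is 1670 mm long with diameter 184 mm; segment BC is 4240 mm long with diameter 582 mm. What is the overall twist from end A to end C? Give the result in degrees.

ω = 2.26 rad/s, so T = P/ω = 758×745.7 / 2.260 = 250100 N·m.
J_AB = π(0.184)⁴/32 = 1.13×10^-4 m⁴; J_BC = π(0.582)⁴/32 = 0.0113 m⁴.
θ = (T/G)·Σ L_i/J_i = (250100/43.8×10⁹)·(1.67/1.13×10^-4 + 4.24/0.0113) = 0.08689 rad.

4.98°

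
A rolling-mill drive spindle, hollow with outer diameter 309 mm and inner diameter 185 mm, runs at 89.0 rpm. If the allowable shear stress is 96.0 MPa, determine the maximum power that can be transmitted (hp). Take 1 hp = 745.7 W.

6060 hp

J = π(d_o⁴ − d_i⁴)/32 = π(0.309⁴ − 0.185⁴)/32 = 7.800×10^-4 m⁴.
T_max = τ_allow·J/r = 9.60×10^7 × 7.800×10^-4 / 0.154 = 484700 N·m.
ω = 2π·89.0/60 = 9.320 rad/s, so P_max = T_max·ω = 4.517×10^6 W.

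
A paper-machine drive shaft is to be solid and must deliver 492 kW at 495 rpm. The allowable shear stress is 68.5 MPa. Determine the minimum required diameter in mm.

89.0 mm

ω = 2π·495/60 = 51.84 rad/s, so T = P/ω = 492×10³ / 51.84 = 9491 N·m.
For a solid shaft τ_max = 16T/(πd³), so d = (16T/(π τ_allow))^(1/3) = (16·9491/(π·6.85×10^7))^(1/3) = 0.08903 m.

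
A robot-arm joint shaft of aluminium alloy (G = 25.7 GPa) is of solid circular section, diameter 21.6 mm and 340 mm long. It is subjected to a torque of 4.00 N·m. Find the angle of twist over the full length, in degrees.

J = πd⁴/32 = π(0.0216)⁴/32 = 2.137×10^-8 m⁴.
θ = T·L/(G·J) = 4.000 × 0.340 / (25.7×10⁹ × 2.137×10^-8) = 2.476×10^-3 rad.

0.142°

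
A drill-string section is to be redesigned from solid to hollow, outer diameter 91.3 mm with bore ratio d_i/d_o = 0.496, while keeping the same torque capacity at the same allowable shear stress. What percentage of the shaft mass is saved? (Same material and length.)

Equal τ_max and T ⇒ the solid shaft needs d_s³ = d_o³(1−k⁴), so d_s = 91.3·(1−0.496⁴)^(1/3) = 89.42 mm.
Area ratio A_h/A_s = d_o²(1−k²)/d_s² = (1−k²)/(1−k⁴)^(2/3) = 0.7860.
Mass saving = 1 − 0.7860 = 21.4 %.

21.4 %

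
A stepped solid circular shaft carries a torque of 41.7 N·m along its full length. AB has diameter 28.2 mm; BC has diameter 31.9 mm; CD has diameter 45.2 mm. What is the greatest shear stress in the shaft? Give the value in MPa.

9.47 MPa

Under the same torque, τ_max = 16T/(πd³) is largest where d is smallest — segment AB (d = 28.2 mm).
τ_max = 16·41.70/(π·(0.0282)³) = 9.470×10^6 Pa.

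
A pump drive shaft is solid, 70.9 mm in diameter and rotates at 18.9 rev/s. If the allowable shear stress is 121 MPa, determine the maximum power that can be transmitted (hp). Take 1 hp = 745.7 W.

1350 hp

J = πd⁴/32 = π(0.0709)⁴/32 = 2.481×10^-6 m⁴.
T_max = τ_allow·J/r = 1.21×10^8 × 2.481×10^-6 / 0.0355 = 8467 N·m.
ω = 2π·18.9 = 118.8 rad/s, so P_max = T_max·ω = 1.006×10^6 W.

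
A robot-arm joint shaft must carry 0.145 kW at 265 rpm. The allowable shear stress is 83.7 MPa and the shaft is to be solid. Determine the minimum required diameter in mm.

ω = 2π·265/60 = 27.75 rad/s, so T = P/ω = 0.145×10³ / 27.75 = 5.225 N·m.
For a solid shaft τ_max = 16T/(πd³), so d = (16T/(π τ_allow))^(1/3) = (16·5.225/(π·8.37×10^7))^(1/3) = 0.006825 m.

6.83 mm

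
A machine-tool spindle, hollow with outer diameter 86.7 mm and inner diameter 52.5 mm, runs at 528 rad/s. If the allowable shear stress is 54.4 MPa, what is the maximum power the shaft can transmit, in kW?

J = π(d_o⁴ − d_i⁴)/32 = π(0.0867⁴ − 0.0525⁴)/32 = 4.801×10^-6 m⁴.
T_max = τ_allow·J/r = 5.44×10^7 × 4.801×10^-6 / 0.0433 = 6025 N·m.
ω = 528 rad/s, so P_max = T_max·ω = 3.181×10^6 W.

3180 kW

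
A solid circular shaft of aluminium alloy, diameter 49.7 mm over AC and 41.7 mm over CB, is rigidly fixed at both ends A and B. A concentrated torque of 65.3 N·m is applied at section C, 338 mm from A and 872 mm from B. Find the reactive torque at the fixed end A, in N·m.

Compatibility: T_A·a/J_AC = T_B·b/J_CB with T_A + T_B = T₀.
J_AC = 5.99×10^-7 m⁴, J_CB = 2.97×10^-7 m⁴, so T_A = T₀·(J_AC/a)/((J_AC/a)+(J_CB/b)) = 54.78 N·m, T_B = 10.52 N·m.

54.8 N·m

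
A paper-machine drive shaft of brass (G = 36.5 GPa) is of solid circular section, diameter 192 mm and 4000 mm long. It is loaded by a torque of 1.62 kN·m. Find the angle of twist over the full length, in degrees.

J = πd⁴/32 = π(0.192)⁴/32 = 1.334×10^-4 m⁴.
θ = T·L/(G·J) = 1620 × 4.00 / (36.5×10⁹ × 1.334×10^-4) = 1.331×10^-3 rad.

0.0762°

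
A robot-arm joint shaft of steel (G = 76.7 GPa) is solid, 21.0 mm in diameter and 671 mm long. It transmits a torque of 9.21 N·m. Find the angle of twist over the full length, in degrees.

J = πd⁴/32 = π(0.0210)⁴/32 = 1.909×10^-8 m⁴.
θ = T·L/(G·J) = 9.210 × 0.671 / (76.7×10⁹ × 1.909×10^-8) = 4.220×10^-3 rad.

0.242°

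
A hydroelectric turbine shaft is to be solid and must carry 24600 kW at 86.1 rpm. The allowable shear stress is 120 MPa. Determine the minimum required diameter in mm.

487 mm

ω = 2π·86.1/60 = 9.016 rad/s, so T = P/ω = 24600×10³ / 9.016 = 2.728e6 N·m.
For a solid shaft τ_max = 16T/(πd³), so d = (16T/(π τ_allow))^(1/3) = (16·2.728e6/(π·1.20×10^8))^(1/3) = 0.4874 m.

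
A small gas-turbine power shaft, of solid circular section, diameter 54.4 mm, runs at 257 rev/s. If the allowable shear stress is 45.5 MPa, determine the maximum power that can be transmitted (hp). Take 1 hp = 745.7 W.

J = πd⁴/32 = π(0.0544)⁴/32 = 8.598×10^-7 m⁴.
T_max = τ_allow·J/r = 4.55×10^7 × 8.598×10^-7 / 0.0272 = 1438 N·m.
ω = 2π·257 = 1615 rad/s, so P_max = T_max·ω = 2.322×10^6 W.

3110 hp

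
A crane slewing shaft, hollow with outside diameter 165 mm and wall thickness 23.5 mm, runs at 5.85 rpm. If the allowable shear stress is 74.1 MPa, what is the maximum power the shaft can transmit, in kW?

J = π(d_o⁴ − d_i⁴)/32 = π(0.165⁴ − 0.118⁴)/32 = 5.373×10^-5 m⁴.
T_max = τ_allow·J/r = 7.41×10^7 × 5.373×10^-5 / 0.0825 = 48260 N·m.
ω = 2π·5.85/60 = 0.6126 rad/s, so P_max = T_max·ω = 2.957×10^4 W.

29.6 kW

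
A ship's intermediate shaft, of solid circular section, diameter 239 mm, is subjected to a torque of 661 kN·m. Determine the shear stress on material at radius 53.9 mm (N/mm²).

J = πd⁴/32 = π(0.239)⁴/32 = 3.203×10^-4 m⁴.
Shear stress varies linearly with radius: τ = T·r/J = 661000 × 0.0539 / 3.203×10^-4 = 1.112×10^8 Pa.

111 N/mm²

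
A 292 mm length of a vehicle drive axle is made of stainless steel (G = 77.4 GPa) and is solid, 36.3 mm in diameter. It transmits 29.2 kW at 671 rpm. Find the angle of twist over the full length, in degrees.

ω = 2π·671/60 = 70.27 rad/s, so T = P/ω = 29.2×10³ / 70.27 = 415.6 N·m.
J = πd⁴/32 = π(0.0363)⁴/32 = 1.705×10^-7 m⁴.
θ = T·L/(G·J) = 415.6 × 0.292 / (77.4×10⁹ × 1.705×10^-7) = 9.197×10^-3 rad.

0.527°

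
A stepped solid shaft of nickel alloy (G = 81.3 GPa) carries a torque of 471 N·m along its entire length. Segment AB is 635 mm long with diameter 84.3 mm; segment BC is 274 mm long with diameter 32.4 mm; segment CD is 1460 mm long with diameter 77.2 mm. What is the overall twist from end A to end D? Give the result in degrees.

1.02°

J_AB = π(0.0843)⁴/32 = 4.96×10^-6 m⁴; J_BC = π(0.0324)⁴/32 = 1.08×10^-7 m⁴; J_CD = π(0.0772)⁴/32 = 3.49×10^-6 m⁴.
θ = (T/G)·Σ L_i/J_i = (471.0/81.3×10⁹)·(0.635/4.96×10^-6 + 0.274/1.08×10^-7 + 1.46/3.49×10^-6) = 0.01784 rad.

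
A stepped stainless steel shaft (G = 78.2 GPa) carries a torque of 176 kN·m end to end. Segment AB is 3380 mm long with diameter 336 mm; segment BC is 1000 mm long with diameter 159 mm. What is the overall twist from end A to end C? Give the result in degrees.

J_AB = π(0.336)⁴/32 = 1.25×10^-3 m⁴; J_BC = π(0.159)⁴/32 = 6.27×10^-5 m⁴.
θ = (T/G)·Σ L_i/J_i = (176000/78.2×10⁹)·(3.38/1.25×10^-3 + 1.00/6.27×10^-5) = 0.04195 rad.

2.40°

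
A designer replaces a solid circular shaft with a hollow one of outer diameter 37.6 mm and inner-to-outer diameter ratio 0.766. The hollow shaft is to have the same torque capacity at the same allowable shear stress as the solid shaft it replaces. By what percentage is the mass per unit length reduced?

45.2 %

Equal τ_max and T ⇒ the solid shaft needs d_s³ = d_o³(1−k⁴), so d_s = 37.6·(1−0.766⁴)^(1/3) = 32.67 mm.
Area ratio A_h/A_s = d_o²(1−k²)/d_s² = (1−k²)/(1−k⁴)^(2/3) = 0.5475.
Mass saving = 1 − 0.5475 = 45.2 %.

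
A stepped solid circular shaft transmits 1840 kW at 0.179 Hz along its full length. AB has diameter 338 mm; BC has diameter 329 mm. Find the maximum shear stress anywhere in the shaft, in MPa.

234 MPa

ω = 2π·0.179 = 1.125 rad/s, so T = P/ω = 1840×10³ / 1.125 = 1.636e6 N·m.
Under the same torque, τ_max = 16T/(πd³) is largest where d is smallest — segment BC (d = 329 mm).
τ_max = 16·1.636e6/(π·(0.329)³) = 2.340×10^8 Pa.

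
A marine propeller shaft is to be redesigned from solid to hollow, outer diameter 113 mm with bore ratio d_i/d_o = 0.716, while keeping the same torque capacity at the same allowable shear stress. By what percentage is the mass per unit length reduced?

40.3 %

Equal τ_max and T ⇒ the solid shaft needs d_s³ = d_o³(1−k⁴), so d_s = 113·(1−0.716⁴)^(1/3) = 102.1 mm.
Area ratio A_h/A_s = d_o²(1−k²)/d_s² = (1−k²)/(1−k⁴)^(2/3) = 0.5972.
Mass saving = 1 − 0.5972 = 40.3 %.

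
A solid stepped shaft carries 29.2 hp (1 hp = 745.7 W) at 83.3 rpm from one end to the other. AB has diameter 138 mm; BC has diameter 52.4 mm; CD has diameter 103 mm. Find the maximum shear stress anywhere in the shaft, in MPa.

ω = 2π·83.3/60 = 8.723 rad/s, so T = P/ω = 29.2×745.7 / 8.723 = 2496 N·m.
Under the same torque, τ_max = 16T/(πd³) is largest where d is smallest — segment BC (d = 52.4 mm).
τ_max = 16·2496/(π·(0.0524)³) = 8.836×10^7 Pa.

88.4 MPa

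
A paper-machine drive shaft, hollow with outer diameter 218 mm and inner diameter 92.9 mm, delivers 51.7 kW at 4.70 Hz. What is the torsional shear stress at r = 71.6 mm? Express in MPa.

ω = 2π·4.70 = 29.53 rad/s, so T = P/ω = 51.7×10³ / 29.53 = 1751 N·m.
J = π(d_o⁴ − d_i⁴)/32 = π(0.218⁴ − 0.0929⁴)/32 = 2.144×10^-4 m⁴.
Shear stress varies linearly with radius: τ = T·r/J = 1751 × 0.0716 / 2.144×10^-4 = 5.846×10^5 Pa.

0.585 MPa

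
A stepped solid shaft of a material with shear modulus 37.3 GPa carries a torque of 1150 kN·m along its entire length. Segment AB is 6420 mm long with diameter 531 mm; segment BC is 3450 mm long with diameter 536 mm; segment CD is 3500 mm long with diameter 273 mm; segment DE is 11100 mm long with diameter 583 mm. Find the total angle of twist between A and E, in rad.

J_AB = π(0.531)⁴/32 = 7.81×10^-3 m⁴; J_BC = π(0.536)⁴/32 = 8.10×10^-3 m⁴; J_CD = π(0.273)⁴/32 = 5.45×10^-4 m⁴; J_DE = π(0.583)⁴/32 = 0.0113 m⁴.
θ = (T/G)·Σ L_i/J_i = (1.150e6/37.3×10⁹)·(6.42/7.81×10^-3 + 3.45/8.10×10^-3 + 3.50/5.45×10^-4 + 11.1/0.0113) = 0.2665 rad.

0.267 rad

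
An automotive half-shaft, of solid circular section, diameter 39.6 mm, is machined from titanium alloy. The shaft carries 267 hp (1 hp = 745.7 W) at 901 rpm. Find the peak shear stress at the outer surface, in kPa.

173000 kPa

ω = 2π·901/60 = 94.35 rad/s, so T = P/ω = 267×745.7 / 94.35 = 2110 N·m.
J = πd⁴/32 = π(0.0396)⁴/32 = 2.414×10^-7 m⁴.
τ_max = T·r/J = 2110 × 0.0198 / 2.414×10^-7 = 1.731×10^8 Pa.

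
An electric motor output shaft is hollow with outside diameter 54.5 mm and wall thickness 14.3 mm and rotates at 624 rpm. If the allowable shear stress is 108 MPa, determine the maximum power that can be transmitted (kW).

213 kW

J = π(d_o⁴ − d_i⁴)/32 = π(0.0545⁴ − 0.0259⁴)/32 = 8.220×10^-7 m⁴.
T_max = τ_allow·J/r = 1.08×10^8 × 8.220×10^-7 / 0.0272 = 3258 N·m.
ω = 2π·624/60 = 65.35 rad/s, so P_max = T_max·ω = 2.129×10^5 W.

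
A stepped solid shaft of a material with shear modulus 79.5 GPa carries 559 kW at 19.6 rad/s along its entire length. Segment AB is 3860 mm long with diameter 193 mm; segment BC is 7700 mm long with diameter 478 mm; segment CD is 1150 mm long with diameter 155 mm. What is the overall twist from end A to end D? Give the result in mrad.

ω = 19.6 rad/s, so T = P/ω = 559×10³ / 19.60 = 28520 N·m.
J_AB = π(0.193)⁴/32 = 1.36×10^-4 m⁴; J_BC = π(0.478)⁴/32 = 5.13×10^-3 m⁴; J_CD = π(0.155)⁴/32 = 5.67×10^-5 m⁴.
θ = (T/G)·Σ L_i/J_i = (28520/79.5×10⁹)·(3.86/1.36×10^-4 + 7.70/5.13×10^-3 + 1.15/5.67×10^-5) = 0.01799 rad.

18.0 mrad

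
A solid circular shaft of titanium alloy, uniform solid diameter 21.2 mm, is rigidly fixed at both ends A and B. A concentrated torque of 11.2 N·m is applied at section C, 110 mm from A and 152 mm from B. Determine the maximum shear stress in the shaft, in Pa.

With uniform GJ and both ends fixed, compatibility θ_AC = θ_CB gives T_A·a = T_B·b, together with T_A + T_B = T₀.
T_A = T₀·b/(a+b) = 11.20·152/262.0 = 6.498 N·m; T_B = 4.702 N·m.
τ in each portion: τ_AC = 3.47×10^6 Pa, τ_CB = 2.51×10^6 Pa; maximum is in AC.
τ_max = T_AC·r/J = 6.498·0.0106/1.98×10^-8 = 3.473×10^6 Pa.

3.47e6 Pa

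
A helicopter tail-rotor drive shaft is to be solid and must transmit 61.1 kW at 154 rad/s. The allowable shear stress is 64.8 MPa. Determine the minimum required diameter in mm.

31.5 mm

ω = 154 rad/s, so T = P/ω = 61.1×10³ / 154.0 = 396.8 N·m.
For a solid shaft τ_max = 16T/(πd³), so d = (16T/(π τ_allow))^(1/3) = (16·396.8/(π·6.48×10^7))^(1/3) = 0.03148 m.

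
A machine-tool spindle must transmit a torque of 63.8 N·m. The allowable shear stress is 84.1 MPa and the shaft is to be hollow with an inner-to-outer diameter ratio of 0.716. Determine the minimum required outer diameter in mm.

17.4 mm

For a hollow shaft with d_i/d_o = 0.716: τ_max = 16T/(π d_o³ (1−k⁴)), so d_o = [16T/(π τ_allow (1−k⁴))]^(1/3) = [16·63.80/(π·8.41×10^7·0.7372)]^(1/3) = 0.01737 m.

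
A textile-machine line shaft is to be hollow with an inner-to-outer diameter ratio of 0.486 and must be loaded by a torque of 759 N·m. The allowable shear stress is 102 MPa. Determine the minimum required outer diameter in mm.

34.2 mm

For a hollow shaft with d_i/d_o = 0.486: τ_max = 16T/(π d_o³ (1−k⁴)), so d_o = [16T/(π τ_allow (1−k⁴))]^(1/3) = [16·759.0/(π·1.02×10^8·0.9442)]^(1/3) = 0.03424 m.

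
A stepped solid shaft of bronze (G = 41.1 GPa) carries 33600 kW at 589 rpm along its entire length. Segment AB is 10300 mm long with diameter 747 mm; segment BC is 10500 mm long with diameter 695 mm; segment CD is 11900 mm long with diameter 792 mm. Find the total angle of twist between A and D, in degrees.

0.838°

ω = 2π·589/60 = 61.68 rad/s, so T = P/ω = 33600×10³ / 61.68 = 544700 N·m.
J_AB = π(0.747)⁴/32 = 0.0306 m⁴; J_BC = π(0.695)⁴/32 = 0.0229 m⁴; J_CD = π(0.792)⁴/32 = 0.0386 m⁴.
θ = (T/G)·Σ L_i/J_i = (544700/41.1×10⁹)·(10.3/0.0306 + 10.5/0.0229 + 11.9/0.0386) = 0.01462 rad.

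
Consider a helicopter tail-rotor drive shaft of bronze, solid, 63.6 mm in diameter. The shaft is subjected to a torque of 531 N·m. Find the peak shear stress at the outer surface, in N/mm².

10.5 N/mm²

J = πd⁴/32 = π(0.0636)⁴/32 = 1.606×10^-6 m⁴.
τ_max = T·r/J = 531.0 × 0.0318 / 1.606×10^-6 = 1.051×10^7 Pa.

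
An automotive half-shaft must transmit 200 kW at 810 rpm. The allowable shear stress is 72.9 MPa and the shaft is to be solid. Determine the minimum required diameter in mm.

54.8 mm

ω = 2π·810/60 = 84.82 rad/s, so T = P/ω = 200×10³ / 84.82 = 2358 N·m.
For a solid shaft τ_max = 16T/(πd³), so d = (16T/(π τ_allow))^(1/3) = (16·2358/(π·7.29×10^7))^(1/3) = 0.05482 m.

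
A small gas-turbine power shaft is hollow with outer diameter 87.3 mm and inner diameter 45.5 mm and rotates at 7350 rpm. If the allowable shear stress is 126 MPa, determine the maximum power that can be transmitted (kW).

J = π(d_o⁴ − d_i⁴)/32 = π(0.0873⁴ − 0.0455⁴)/32 = 5.282×10^-6 m⁴.
T_max = τ_allow·J/r = 1.26×10^8 × 5.282×10^-6 / 0.0437 = 15250 N·m.
ω = 2π·7350/60 = 769.7 rad/s, so P_max = T_max·ω = 1.173×10^7 W.

11700 kW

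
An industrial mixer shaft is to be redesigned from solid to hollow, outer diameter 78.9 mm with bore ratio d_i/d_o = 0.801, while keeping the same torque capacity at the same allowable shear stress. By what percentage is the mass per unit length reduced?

49.0 %

Equal τ_max and T ⇒ the solid shaft needs d_s³ = d_o³(1−k⁴), so d_s = 78.9·(1−0.801⁴)^(1/3) = 66.11 mm.
Area ratio A_h/A_s = d_o²(1−k²)/d_s² = (1−k²)/(1−k⁴)^(2/3) = 0.5104.
Mass saving = 1 − 0.5104 = 49.0 %.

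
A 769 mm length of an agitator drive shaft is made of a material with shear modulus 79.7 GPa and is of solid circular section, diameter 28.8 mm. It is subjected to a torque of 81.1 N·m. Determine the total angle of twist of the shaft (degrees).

J = πd⁴/32 = π(0.0288)⁴/32 = 6.754×10^-8 m⁴.
θ = T·L/(G·J) = 81.10 × 0.769 / (79.7×10⁹ × 6.754×10^-8) = 0.01159 rad.

0.664°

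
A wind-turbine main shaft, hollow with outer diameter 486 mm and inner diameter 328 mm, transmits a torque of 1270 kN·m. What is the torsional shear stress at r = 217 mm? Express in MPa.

63.5 MPa

J = π(d_o⁴ − d_i⁴)/32 = π(0.486⁴ − 0.328⁴)/32 = 4.341×10^-3 m⁴.
Shear stress varies linearly with radius: τ = T·r/J = 1.270e6 × 0.217 / 4.341×10^-3 = 6.349×10^7 Pa.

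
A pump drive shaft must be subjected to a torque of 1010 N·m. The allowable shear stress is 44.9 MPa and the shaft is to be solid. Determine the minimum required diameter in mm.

48.6 mm

For a solid shaft τ_max = 16T/(πd³), so d = (16T/(π τ_allow))^(1/3) = (16·1010/(π·4.49×10^7))^(1/3) = 0.04857 m.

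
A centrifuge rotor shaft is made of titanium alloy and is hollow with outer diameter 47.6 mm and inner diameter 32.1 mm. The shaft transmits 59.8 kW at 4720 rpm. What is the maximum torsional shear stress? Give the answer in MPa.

ω = 2π·4720/60 = 494.3 rad/s, so T = P/ω = 59.8×10³ / 494.3 = 121.0 N·m.
J = π(d_o⁴ − d_i⁴)/32 = π(0.0476⁴ − 0.0321⁴)/32 = 3.998×10^-7 m⁴.
τ_max = T·r/J = 121.0 × 0.0238 / 3.998×10^-7 = 7.203×10^6 Pa.

7.20 MPa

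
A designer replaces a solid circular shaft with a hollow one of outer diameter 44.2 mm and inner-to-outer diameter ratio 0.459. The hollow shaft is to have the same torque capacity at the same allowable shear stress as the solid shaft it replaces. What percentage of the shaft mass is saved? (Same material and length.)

Equal τ_max and T ⇒ the solid shaft needs d_s³ = d_o³(1−k⁴), so d_s = 44.2·(1−0.459⁴)^(1/3) = 43.54 mm.
Area ratio A_h/A_s = d_o²(1−k²)/d_s² = (1−k²)/(1−k⁴)^(2/3) = 0.8136.
Mass saving = 1 − 0.8136 = 18.6 %.

18.6 %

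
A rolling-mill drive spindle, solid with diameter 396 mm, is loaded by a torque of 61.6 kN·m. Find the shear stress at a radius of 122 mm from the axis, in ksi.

J = πd⁴/32 = π(0.396)⁴/32 = 2.414×10^-3 m⁴.
Shear stress varies linearly with radius: τ = T·r/J = 61600 × 0.122 / 2.414×10^-3 = 3.113×10^6 Pa.

0.451 ksi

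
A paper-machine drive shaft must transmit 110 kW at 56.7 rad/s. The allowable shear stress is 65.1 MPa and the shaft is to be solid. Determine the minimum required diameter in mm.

ω = 56.7 rad/s, so T = P/ω = 110×10³ / 56.70 = 1940 N·m.
For a solid shaft τ_max = 16T/(πd³), so d = (16T/(π τ_allow))^(1/3) = (16·1940/(π·6.51×10^7))^(1/3) = 0.05334 m.

53.3 mm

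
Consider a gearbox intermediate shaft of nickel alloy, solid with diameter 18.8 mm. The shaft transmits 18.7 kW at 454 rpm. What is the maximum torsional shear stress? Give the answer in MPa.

301 MPa

ω = 2π·454/60 = 47.54 rad/s, so T = P/ω = 18.7×10³ / 47.54 = 393.3 N·m.
J = πd⁴/32 = π(0.0188)⁴/32 = 1.226×10^-8 m⁴.
τ_max = T·r/J = 393.3 × 0.00940 / 1.226×10^-8 = 3.015×10^8 Pa.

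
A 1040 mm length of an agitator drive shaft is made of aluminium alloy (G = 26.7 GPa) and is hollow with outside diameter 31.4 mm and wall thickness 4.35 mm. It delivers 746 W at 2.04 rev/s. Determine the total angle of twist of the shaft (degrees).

ω = 2π·2.04 = 12.82 rad/s, so T = P/ω = 746 / 12.82 = 58.20 N·m.
J = π(d_o⁴ − d_i⁴)/32 = π(0.0314⁴ − 0.0227⁴)/32 = 6.937×10^-8 m⁴.
θ = T·L/(G·J) = 58.20 × 1.04 / (26.7×10⁹ × 6.937×10^-8) = 0.03268 rad.

1.87°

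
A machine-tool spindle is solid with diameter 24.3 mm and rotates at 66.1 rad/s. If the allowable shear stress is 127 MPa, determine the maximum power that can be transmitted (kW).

J = πd⁴/32 = π(0.0243)⁴/32 = 3.423×10^-8 m⁴.
T_max = τ_allow·J/r = 1.27×10^8 × 3.423×10^-8 / 0.0122 = 357.8 N·m.
ω = 66.1 rad/s, so P_max = T_max·ω = 2.365×10^4 W.

23.7 kW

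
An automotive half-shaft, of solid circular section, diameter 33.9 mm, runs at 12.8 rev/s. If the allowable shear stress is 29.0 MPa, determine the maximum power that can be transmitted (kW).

J = πd⁴/32 = π(0.0339)⁴/32 = 1.297×10^-7 m⁴.
T_max = τ_allow·J/r = 2.90×10^7 × 1.297×10^-7 / 0.0169 = 221.8 N·m.
ω = 2π·12.8 = 80.42 rad/s, so P_max = T_max·ω = 1.784×10^4 W.

17.8 kW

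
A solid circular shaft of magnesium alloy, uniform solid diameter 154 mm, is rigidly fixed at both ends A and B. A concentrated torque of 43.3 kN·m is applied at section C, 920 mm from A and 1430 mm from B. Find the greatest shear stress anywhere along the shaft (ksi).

With uniform GJ and both ends fixed, compatibility θ_AC = θ_CB gives T_A·a = T_B·b, together with T_A + T_B = T₀.
T_A = T₀·b/(a+b) = 43300·1430/2350 = 26350 N·m; T_B = 16950 N·m.
τ in each portion: τ_AC = 3.67×10^7 Pa, τ_CB = 2.36×10^7 Pa; maximum is in AC.
τ_max = T_AC·r/J = 26350·0.0770/5.52×10^-5 = 3.674×10^7 Pa.

5.33 ksi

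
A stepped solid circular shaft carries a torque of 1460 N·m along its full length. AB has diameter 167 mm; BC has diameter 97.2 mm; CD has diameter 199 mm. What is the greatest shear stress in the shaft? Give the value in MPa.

8.10 MPa

Under the same torque, τ_max = 16T/(πd³) is largest where d is smallest — segment BC (d = 97.2 mm).
τ_max = 16·1460/(π·(0.0972)³) = 8.097×10^6 Pa.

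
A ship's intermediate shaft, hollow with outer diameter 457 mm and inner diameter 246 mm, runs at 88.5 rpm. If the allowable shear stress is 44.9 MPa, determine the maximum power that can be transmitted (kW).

7140 kW

J = π(d_o⁴ − d_i⁴)/32 = π(0.457⁴ − 0.246⁴)/32 = 3.923×10^-3 m⁴.
T_max = τ_allow·J/r = 4.49×10^7 × 3.923×10^-3 / 0.229 = 770800 N·m.
ω = 2π·88.5/60 = 9.268 rad/s, so P_max = T_max·ω = 7.143×10^6 W.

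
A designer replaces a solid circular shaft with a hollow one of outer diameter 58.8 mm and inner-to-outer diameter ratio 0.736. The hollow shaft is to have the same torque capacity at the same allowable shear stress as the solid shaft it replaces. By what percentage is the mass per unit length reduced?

Equal τ_max and T ⇒ the solid shaft needs d_s³ = d_o³(1−k⁴), so d_s = 58.8·(1−0.736⁴)^(1/3) = 52.37 mm.
Area ratio A_h/A_s = d_o²(1−k²)/d_s² = (1−k²)/(1−k⁴)^(2/3) = 0.5777.
Mass saving = 1 − 0.5777 = 42.2 %.

42.2 %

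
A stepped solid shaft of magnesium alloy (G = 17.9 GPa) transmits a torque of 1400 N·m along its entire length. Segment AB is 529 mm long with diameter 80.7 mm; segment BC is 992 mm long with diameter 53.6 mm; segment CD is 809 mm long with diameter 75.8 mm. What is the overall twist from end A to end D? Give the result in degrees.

7.17°

J_AB = π(0.0807)⁴/32 = 4.16×10^-6 m⁴; J_BC = π(0.0536)⁴/32 = 8.10×10^-7 m⁴; J_CD = π(0.0758)⁴/32 = 3.24×10^-6 m⁴.
θ = (T/G)·Σ L_i/J_i = (1400/17.9×10⁹)·(0.529/4.16×10^-6 + 0.992/8.10×10^-7 + 0.809/3.24×10^-6) = 0.1252 rad.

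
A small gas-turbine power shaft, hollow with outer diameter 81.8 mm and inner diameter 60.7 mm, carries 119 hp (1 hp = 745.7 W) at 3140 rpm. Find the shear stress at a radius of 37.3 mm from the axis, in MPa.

3.29 MPa

ω = 2π·3140/60 = 328.8 rad/s, so T = P/ω = 119×745.7 / 328.8 = 269.9 N·m.
J = π(d_o⁴ − d_i⁴)/32 = π(0.0818⁴ − 0.0607⁴)/32 = 3.063×10^-6 m⁴.
Shear stress varies linearly with radius: τ = T·r/J = 269.9 × 0.0373 / 3.063×10^-6 = 3.287×10^6 Pa.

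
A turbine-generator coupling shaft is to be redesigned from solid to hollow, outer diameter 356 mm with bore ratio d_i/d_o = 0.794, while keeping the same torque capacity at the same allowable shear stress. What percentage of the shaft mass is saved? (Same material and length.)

48.2 %

Equal τ_max and T ⇒ the solid shaft needs d_s³ = d_o³(1−k⁴), so d_s = 356·(1−0.794⁴)^(1/3) = 300.7 mm.
Area ratio A_h/A_s = d_o²(1−k²)/d_s² = (1−k²)/(1−k⁴)^(2/3) = 0.5180.
Mass saving = 1 − 0.5180 = 48.2 %.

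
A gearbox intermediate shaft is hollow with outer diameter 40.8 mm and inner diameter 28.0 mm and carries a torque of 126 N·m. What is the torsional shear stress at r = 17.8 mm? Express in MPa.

J = π(d_o⁴ − d_i⁴)/32 = π(0.0408⁴ − 0.0280⁴)/32 = 2.117×10^-7 m⁴.
Shear stress varies linearly with radius: τ = T·r/J = 126.0 × 0.0178 / 2.117×10^-7 = 1.059×10^7 Pa.

10.6 MPa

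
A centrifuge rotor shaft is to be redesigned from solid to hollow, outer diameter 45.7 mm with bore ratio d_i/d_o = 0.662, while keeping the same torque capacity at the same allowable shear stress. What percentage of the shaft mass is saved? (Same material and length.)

Equal τ_max and T ⇒ the solid shaft needs d_s³ = d_o³(1−k⁴), so d_s = 45.7·(1−0.662⁴)^(1/3) = 42.56 mm.
Area ratio A_h/A_s = d_o²(1−k²)/d_s² = (1−k²)/(1−k⁴)^(2/3) = 0.6476.
Mass saving = 1 − 0.6476 = 35.2 %.

35.2 %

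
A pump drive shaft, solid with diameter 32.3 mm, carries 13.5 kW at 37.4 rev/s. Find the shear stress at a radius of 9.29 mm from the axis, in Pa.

4.99e6 Pa

ω = 2π·37.4 = 235.0 rad/s, so T = P/ω = 13.5×10³ / 235.0 = 57.45 N·m.
J = πd⁴/32 = π(0.0323)⁴/32 = 1.069×10^-7 m⁴.
Shear stress varies linearly with radius: τ = T·r/J = 57.45 × 0.00929 / 1.069×10^-7 = 4.994×10^6 Pa.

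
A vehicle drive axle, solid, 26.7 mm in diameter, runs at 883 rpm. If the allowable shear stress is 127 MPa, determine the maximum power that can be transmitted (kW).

J = πd⁴/32 = π(0.0267)⁴/32 = 4.989×10^-8 m⁴.
T_max = τ_allow·J/r = 1.27×10^8 × 4.989×10^-8 / 0.0133 = 474.6 N·m.
ω = 2π·883/60 = 92.47 rad/s, so P_max = T_max·ω = 4.389×10^4 W.

43.9 kW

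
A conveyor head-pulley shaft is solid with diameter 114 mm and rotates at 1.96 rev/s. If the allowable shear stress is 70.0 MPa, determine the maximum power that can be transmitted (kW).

J = πd⁴/32 = π(0.114)⁴/32 = 1.658×10^-5 m⁴.
T_max = τ_allow·J/r = 7.00×10^7 × 1.658×10^-5 / 0.0570 = 20360 N·m.
ω = 2π·1.96 = 12.32 rad/s, so P_max = T_max·ω = 2.508×10^5 W.

251 kW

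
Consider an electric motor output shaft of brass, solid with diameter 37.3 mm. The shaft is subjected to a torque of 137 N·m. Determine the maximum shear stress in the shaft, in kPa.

J = πd⁴/32 = π(0.0373)⁴/32 = 1.900×10^-7 m⁴.
τ_max = T·r/J = 137.0 × 0.0186 / 1.900×10^-7 = 1.345×10^7 Pa.

13400 kPa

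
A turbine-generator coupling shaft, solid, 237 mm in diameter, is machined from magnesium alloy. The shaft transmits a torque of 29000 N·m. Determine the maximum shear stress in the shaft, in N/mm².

J = πd⁴/32 = π(0.237)⁴/32 = 3.097×10^-4 m⁴.
τ_max = T·r/J = 29000 × 0.118 / 3.097×10^-4 = 1.109×10^7 Pa.

11.1 N/mm²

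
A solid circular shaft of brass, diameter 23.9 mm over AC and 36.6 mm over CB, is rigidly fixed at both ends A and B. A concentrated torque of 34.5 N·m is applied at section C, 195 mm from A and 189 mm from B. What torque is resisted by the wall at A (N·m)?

5.17 N·m

Compatibility: T_A·a/J_AC = T_B·b/J_CB with T_A + T_B = T₀.
J_AC = 3.20×10^-8 m⁴, J_CB = 1.76×10^-7 m⁴, so T_A = T₀·(J_AC/a)/((J_AC/a)+(J_CB/b)) = 5.169 N·m, T_B = 29.33 N·m.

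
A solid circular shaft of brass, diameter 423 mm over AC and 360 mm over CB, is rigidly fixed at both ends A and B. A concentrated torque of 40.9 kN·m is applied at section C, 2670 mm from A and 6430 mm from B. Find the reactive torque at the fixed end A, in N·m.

Compatibility: T_A·a/J_AC = T_B·b/J_CB with T_A + T_B = T₀.
J_AC = 3.14×10^-3 m⁴, J_CB = 1.65×10^-3 m⁴, so T_A = T₀·(J_AC/a)/((J_AC/a)+(J_CB/b)) = 33580 N·m, T_B = 7316 N·m.

33600 N·m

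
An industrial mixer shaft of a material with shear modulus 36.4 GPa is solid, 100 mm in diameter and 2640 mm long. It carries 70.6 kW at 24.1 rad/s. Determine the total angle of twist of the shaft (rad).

0.0216 rad

ω = 24.1 rad/s, so T = P/ω = 70.6×10³ / 24.10 = 2929 N·m.
J = πd⁴/32 = π(0.100)⁴/32 = 9.817×10^-6 m⁴.
θ = T·L/(G·J) = 2929 × 2.64 / (36.4×10⁹ × 9.817×10^-6) = 0.02164 rad.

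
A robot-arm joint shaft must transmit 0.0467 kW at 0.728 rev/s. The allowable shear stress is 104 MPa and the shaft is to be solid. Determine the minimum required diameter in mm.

7.94 mm

ω = 2π·0.728 = 4.574 rad/s, so T = P/ω = 0.0467×10³ / 4.574 = 10.21 N·m.
For a solid shaft τ_max = 16T/(πd³), so d = (16T/(π τ_allow))^(1/3) = (16·10.21/(π·1.04×10^8))^(1/3) = 0.007937 m.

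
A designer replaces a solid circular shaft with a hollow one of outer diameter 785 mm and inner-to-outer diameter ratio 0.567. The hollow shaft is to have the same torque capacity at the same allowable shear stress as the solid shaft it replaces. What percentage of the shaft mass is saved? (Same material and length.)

27.0 %

Equal τ_max and T ⇒ the solid shaft needs d_s³ = d_o³(1−k⁴), so d_s = 785·(1−0.567⁴)^(1/3) = 757.0 mm.
Area ratio A_h/A_s = d_o²(1−k²)/d_s² = (1−k²)/(1−k⁴)^(2/3) = 0.7297.
Mass saving = 1 − 0.7297 = 27.0 %.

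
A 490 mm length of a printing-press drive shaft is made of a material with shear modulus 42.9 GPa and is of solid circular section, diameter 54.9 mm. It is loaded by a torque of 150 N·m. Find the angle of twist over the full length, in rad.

J = πd⁴/32 = π(0.0549)⁴/32 = 8.918×10^-7 m⁴.
θ = T·L/(G·J) = 150.0 × 0.490 / (42.9×10⁹ × 8.918×10^-7) = 1.921×10^-3 rad.

0.00192 rad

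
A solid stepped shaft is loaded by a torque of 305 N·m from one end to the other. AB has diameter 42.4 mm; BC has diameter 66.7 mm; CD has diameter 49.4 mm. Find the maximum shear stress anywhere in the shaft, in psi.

2960 psi

Under the same torque, τ_max = 16T/(πd³) is largest where d is smallest — segment AB (d = 42.4 mm).
τ_max = 16·305.0/(π·(0.0424)³) = 2.038×10^7 Pa.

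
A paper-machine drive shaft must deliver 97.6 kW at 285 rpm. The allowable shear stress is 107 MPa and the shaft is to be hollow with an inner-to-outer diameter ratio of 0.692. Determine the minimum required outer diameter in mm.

ω = 2π·285/60 = 29.85 rad/s, so T = P/ω = 97.6×10³ / 29.85 = 3270 N·m.
For a hollow shaft with d_i/d_o = 0.692: τ_max = 16T/(π d_o³ (1−k⁴)), so d_o = [16T/(π τ_allow (1−k⁴))]^(1/3) = [16·3270/(π·1.07×10^8·0.7707)]^(1/3) = 0.05867 m.

58.7 mm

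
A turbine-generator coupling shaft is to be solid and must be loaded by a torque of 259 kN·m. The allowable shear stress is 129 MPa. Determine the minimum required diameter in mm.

217 mm

For a solid shaft τ_max = 16T/(πd³), so d = (16T/(π τ_allow))^(1/3) = (16·259000/(π·1.29×10^8))^(1/3) = 0.2171 m.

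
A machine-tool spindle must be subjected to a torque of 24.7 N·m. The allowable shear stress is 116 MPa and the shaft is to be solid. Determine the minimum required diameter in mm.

10.3 mm

For a solid shaft τ_max = 16T/(πd³), so d = (16T/(π τ_allow))^(1/3) = (16·24.70/(π·1.16×10^8))^(1/3) = 0.01027 m.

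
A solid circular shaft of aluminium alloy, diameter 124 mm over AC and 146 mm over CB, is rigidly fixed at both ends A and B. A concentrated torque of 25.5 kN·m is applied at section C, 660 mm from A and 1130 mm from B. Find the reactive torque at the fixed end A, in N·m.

12000 N·m

Compatibility: T_A·a/J_AC = T_B·b/J_CB with T_A + T_B = T₀.
J_AC = 2.32×10^-5 m⁴, J_CB = 4.46×10^-5 m⁴, so T_A = T₀·(J_AC/a)/((J_AC/a)+(J_CB/b)) = 12010 N·m, T_B = 13490 N·m.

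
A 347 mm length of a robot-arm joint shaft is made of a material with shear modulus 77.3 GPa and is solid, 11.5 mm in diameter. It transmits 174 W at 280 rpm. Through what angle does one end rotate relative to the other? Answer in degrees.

ω = 2π·280/60 = 29.32 rad/s, so T = P/ω = 174 / 29.32 = 5.934 N·m.
J = πd⁴/32 = π(0.0115)⁴/32 = 1.717×10^-9 m⁴.
θ = T·L/(G·J) = 5.934 × 0.347 / (77.3×10⁹ × 1.717×10^-9) = 0.01551 rad.

0.889°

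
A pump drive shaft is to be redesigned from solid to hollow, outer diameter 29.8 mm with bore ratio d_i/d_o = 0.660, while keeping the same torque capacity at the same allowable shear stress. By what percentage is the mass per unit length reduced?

Equal τ_max and T ⇒ the solid shaft needs d_s³ = d_o³(1−k⁴), so d_s = 29.8·(1−0.660⁴)^(1/3) = 27.78 mm.
Area ratio A_h/A_s = d_o²(1−k²)/d_s² = (1−k²)/(1−k⁴)^(2/3) = 0.6494.
Mass saving = 1 − 0.6494 = 35.1 %.

35.1 %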